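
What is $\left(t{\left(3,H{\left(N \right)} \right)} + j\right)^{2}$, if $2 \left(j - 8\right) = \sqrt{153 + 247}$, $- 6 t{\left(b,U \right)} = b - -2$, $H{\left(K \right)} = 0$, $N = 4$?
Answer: $\frac{10609}{36} \approx 294.69$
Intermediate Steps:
$t{\left(b,U \right)} = - \frac{1}{3} - \frac{b}{6}$ ($t{\left(b,U \right)} = - \frac{b - -2}{6} = - \frac{b + 2}{6} = - \frac{2 + b}{6} = - \frac{1}{3} - \frac{b}{6}$)
$j = 18$ ($j = 8 + \frac{\sqrt{153 + 247}}{2} = 8 + \frac{\sqrt{400}}{2} = 8 + \frac{1}{2} \cdot 20 = 8 + 10 = 18$)
$\left(t{\left(3,H{\left(N \right)} \right)} + j\right)^{2} = \left(\left(- \frac{1}{3} - \frac{1}{2}\right) + 18\right)^{2} = \left(- \frac{5}{6} + 18\right)^{2} = \left(\frac{103}{6}\right)^{2} = \frac{10609}{36}$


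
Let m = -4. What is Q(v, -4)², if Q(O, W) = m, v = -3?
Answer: 16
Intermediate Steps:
Q(O, W) = -4
Q(v, -4)² = (-4)² = 16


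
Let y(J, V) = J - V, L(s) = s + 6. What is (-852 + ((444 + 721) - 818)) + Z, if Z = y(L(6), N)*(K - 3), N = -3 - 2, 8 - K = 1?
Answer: -437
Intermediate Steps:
K = 7 (K = 8 - 1*1 = 8 - 1 = 7)
L(s) = 6 + s
N = -5
Z = 68 (Z = ((6 + 6) - 1*(-5))*(7 - 3) = (12 + 5)*4 = 17*4 = 68)
(-852 + ((444 + 721) - 818)) + Z = (-852 + ((444 + 721) - 818)) + 68 = (-852 + (1165 - 818)) + 68 = (-852 + 347) + 68 = -505 + 68 = -437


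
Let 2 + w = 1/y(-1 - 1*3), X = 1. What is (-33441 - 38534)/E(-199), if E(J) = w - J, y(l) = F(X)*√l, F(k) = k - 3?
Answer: -45373040/124189 + 57580*I/124189 ≈ -365.35 + 0.46365*I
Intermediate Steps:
F(k) = -3 + k
y(l) = -2*√l (y(l) = (-3 + 1)*√l = -2*√l)
w = -2 + I/4 (w = -2 + 1/(-2*√(-1 - 1*3)) = -2 + 1/(-2*√(-1 - 3)) = -2 + 1/(-4*I) = -2 + I/4 ≈ -2.0 + 0.25*I)
E(J) = -2 - J + I/4 (E(J) = (-2 + I/4) - J = -2 - J + I/4)
(-33441 - 38534)/E(-199) = (-33441 - 38534)/(-2 - 1*(-199) + I/4) = -71975/(-2 + 199 + I/4) = -71975*16*(197 - I/4)/620945 = -230320*(197 - I/4)/124189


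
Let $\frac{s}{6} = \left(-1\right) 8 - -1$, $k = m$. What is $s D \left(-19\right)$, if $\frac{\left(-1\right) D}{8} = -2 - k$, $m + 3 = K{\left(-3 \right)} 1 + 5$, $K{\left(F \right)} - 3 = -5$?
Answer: $12768$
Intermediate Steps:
$K{\left(F \right)} = -2$ ($K{\left(F \right)} = 3 - 5 = -2$)
$m = 0$ ($m = -3 + \left(\left(-2\right) 1 + 5\right) = -3 + \left(-2 + 5\right) = -3 + 3 = 0$)
$k = 0$
$s = -42$ ($s = 6 \left(\left(-1\right) 8 - -1\right) = 6 \left(-8 + 1\right) = 6 \left(-7\right) = -42$)
$D = 16$ ($D = - 8 \left(-2 - 0\right) = - 8 \left(-2 + 0\right) = \left(-8\right) \left(-2\right) = 16$)
$s D \left(-19\right) = \left(-42\right) 16 \left(-19\right) = \left(-672\right) \left(-19\right) = 12768$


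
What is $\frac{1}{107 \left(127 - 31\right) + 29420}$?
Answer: $\frac{1}{39692} \approx 2.5194 \cdot 10^{-5}$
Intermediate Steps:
$\frac{1}{107 \left(127 - 31\right) + 29420} = \frac{1}{107 \cdot 96 + 29420} = \frac{1}{10272 + 29420} = \frac{1}{39692}$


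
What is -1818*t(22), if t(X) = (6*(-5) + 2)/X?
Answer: 25452/11 ≈ 2313.8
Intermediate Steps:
t(X) = -28/X (t(X) = (-30 + 2)/X = -28/X)
-1818*t(22) = -(-50904)/22 = -1818*(-14/11) = 25452/11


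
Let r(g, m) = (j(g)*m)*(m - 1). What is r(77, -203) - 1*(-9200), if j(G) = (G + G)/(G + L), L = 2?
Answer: 7104248/79 ≈ 89927.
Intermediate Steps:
j(G) = 2*G/(2 + G) (j(G) = (G + G)/(G + 2) = (2*G)/(2 + G) = 2*G/(2 + G))
r(g, m) = 2*g*m*(-1 + m)/(2 + g) (r(g, m) = ((2*g/(2 + g))*m)*(m - 1) = (2*g*m/(2 + g))*(-1 + m) = 2*g*m*(-1 + m)/(2 + g))
r(77, -203) - 1*(-9200) = 2*77*(-203)*(-1 - 203)/(2 + 77) - 1*(-9200) = 2*77*(-203)*(-204)/79 + 9200 = 2*77*(-203)*(1/79)*(-204) + 9200 = 6377448/79 + 9200 = 7104248/79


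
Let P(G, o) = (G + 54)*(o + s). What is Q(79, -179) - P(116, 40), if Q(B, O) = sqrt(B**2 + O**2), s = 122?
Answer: -27540 + sqrt(38282) ≈ -27344.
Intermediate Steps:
P(G, o) = (54 + G)*(122 + o) (P(G, o) = (G + 54)*(o + 122) = (54 + G)*(122 + o))
Q(79, -179) - P(116, 40) = sqrt(79**2 + (-179)**2) - (6588 + 54*40 + 122*116 + 116*40) = sqrt(6241 + 32041) - (6588 + 2160 + 14152 + 4640) = sqrt(38282) - 1*27540 = sqrt(38282) - 27540 = -27540 + sqrt(38282)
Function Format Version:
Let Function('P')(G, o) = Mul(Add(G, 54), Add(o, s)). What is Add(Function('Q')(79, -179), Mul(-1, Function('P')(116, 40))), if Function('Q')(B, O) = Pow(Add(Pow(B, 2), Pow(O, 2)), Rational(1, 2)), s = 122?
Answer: Add(-27540, Pow(38282, Rational(1, 2))) ≈ -27344.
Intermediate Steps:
Function('P')(G, o) = Mul(Add(54, G), Add(122, o)) (Function('P')(G, o) = Mul(Add(G, 54), Add(o, 122)) = Mul(Add(54, G), Add(122, o)))
Add(Function('Q')(79, -179), Mul(-1, Function('P')(116, 40))) = Add(Pow(Add(Pow(79, 2), Pow(-179, 2)), Rational(1, 2)), Mul(-1, Add(6588, Mul(54, 40), Mul(122, 116), Mul(116, 40)))) = Add(Pow(Add(6241, 32041), Rational(1, 2)), Mul(-1, Add(6588, 2160, 14152, 4640))) = Add(Pow(38282, Rational(1, 2)), Mul(-1, 27540)) = Add(Pow(38282, Rational(1, 2)), -27540) = Add(-27540, Pow(38282, Rational(1, 2)))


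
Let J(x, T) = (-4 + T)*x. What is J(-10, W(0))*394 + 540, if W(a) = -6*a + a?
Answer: 16300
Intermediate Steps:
W(a) = -5*a
J(x, T) = x*(-4 + T)
J(-10, W(0))*394 + 540 = -10*(-4 - 5*0)*394 + 540 = -10*(-4 + 0)*394 + 540 = -10*(-4)*394 + 540 = 40*394 + 540 = 15760 + 540 = 16300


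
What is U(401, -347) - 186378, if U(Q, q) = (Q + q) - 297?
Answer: -186621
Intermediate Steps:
U(Q, q) = -297 + Q + q
U(401, -347) - 186378 = (-297 + 401 - 347) - 186378 = -243 - 186378 = -186621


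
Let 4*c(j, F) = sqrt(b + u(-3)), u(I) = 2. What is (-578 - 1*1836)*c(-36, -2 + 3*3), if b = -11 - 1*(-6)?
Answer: -1207*I*sqrt(3)/2 ≈ -1045.3*I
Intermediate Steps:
b = -5 (b = -11 + 6 = -5)
c(j, F) = I*sqrt(3)/4 (c(j, F) = sqrt(-5 + 2)/4 = sqrt(-3)/4 = (I*sqrt(3))/4 = I*sqrt(3)/4)
(-578 - 1*1836)*c(-36, -2 + 3*3) = (-578 - 1*1836)*(I*sqrt(3)/4) = (-578 - 1836)*(I*sqrt(3)/4) = -1207*I*sqrt(3)/2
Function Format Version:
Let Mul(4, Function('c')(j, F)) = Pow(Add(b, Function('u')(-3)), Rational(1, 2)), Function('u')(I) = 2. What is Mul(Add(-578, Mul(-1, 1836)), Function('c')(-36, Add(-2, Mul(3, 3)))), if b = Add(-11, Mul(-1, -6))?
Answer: Mul(Rational(-1207, 2), I, Pow(3, Rational(1, 2))) ≈ Mul(-1045.3, I)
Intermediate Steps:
b = -5 (b = Add(-11, 6) = -5)
Function('c')(j, F) = Mul(Rational(1, 4), I, Pow(3, Rational(1, 2))) (Function('c')(j, F) = Mul(Rational(1, 4), Pow(Add(-5, 2), Rational(1, 2))) = Mul(Rational(1, 4), Pow(-3, Rational(1, 2))) = Mul(Rational(1, 4), Mul(I, Pow(3, Rational(1, 2)))) = Mul(Rational(1, 4), I, Pow(3, Rational(1, 2))))
Mul(Add(-578, Mul(-1, 1836)), Function('c')(-36, Add(-2, Mul(3, 3)))) = Mul(Add(-578, Mul(-1, 1836)), Mul(Rational(1, 4), I, Pow(3, Rational(1, 2)))) = Mul(Add(-578, -1836), Mul(Rational(1, 4), I, Pow(3, Rational(1, 2)))) = Mul(-2414, Mul(Rational(1, 4), I, Pow(3, Rational(1, 2)))) = Mul(Rational(-1207, 2), I, Pow(3, Rational(1, 2)))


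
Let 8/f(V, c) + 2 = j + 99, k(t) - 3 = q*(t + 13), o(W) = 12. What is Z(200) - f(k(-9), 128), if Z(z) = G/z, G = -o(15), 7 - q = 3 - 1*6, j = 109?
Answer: -509/5150 ≈ -0.098835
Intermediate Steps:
q = 10 (q = 7 - (3 - 1*6) = 7 - (3 - 6) = 7 - 1*(-3) = 7 + 3 = 10)
G = -12 (G = -1*12 = -12)
k(t) = 133 + 10*t (k(t) = 3 + 10*(t + 13) = 3 + 10*(13 + t) = 3 + (130 + 10*t) = 133 + 10*t)
f(V, c) = 4/103 (f(V, c) = 8/(-2 + (109 + 99)) = 8/(-2 + 208) = 8/206 = 8*(1/206) = 4/103)
Z(z) = -12/z
Z(200) - f(k(-9), 128) = -12/200 - 1*4/103 = -12*1/200 - 4/103 = -3/50 - 4/103 = -509/5150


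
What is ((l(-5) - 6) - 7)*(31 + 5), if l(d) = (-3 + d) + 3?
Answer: -648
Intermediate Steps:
l(d) = d
((l(-5) - 6) - 7)*(31 + 5) = ((-5 - 6) - 7)*(31 + 5) = (-11 - 7)*36 = -18*36 = -648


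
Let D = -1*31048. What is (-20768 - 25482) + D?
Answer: -77298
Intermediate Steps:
D = -31048
(-20768 - 25482) + D = (-20768 - 25482) - 31048 = -46250 - 31048 = -77298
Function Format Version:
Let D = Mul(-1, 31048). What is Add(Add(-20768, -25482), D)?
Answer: -77298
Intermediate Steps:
D = -31048
Add(Add(-20768, -25482), D) = Add(Add(-20768, -25482), -31048) = Add(-46250, -31048) = -77298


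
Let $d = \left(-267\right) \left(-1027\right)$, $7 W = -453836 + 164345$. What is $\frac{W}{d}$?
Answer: $- \frac{96497}{639821} \approx -0.15082$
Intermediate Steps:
$W = - \frac{289491}{7}$ ($W = \frac{-453836 + 164345}{7} = \frac{1}{7} \left(-289491\right) = - \frac{289491}{7} \approx -41356.0$)
$d = 274209$
$\frac{W}{d} = - \frac{289491}{7 \cdot 274209} = \left(- \frac{289491}{7}\right) \frac{1}{274209} = - \frac{96497}{639821}$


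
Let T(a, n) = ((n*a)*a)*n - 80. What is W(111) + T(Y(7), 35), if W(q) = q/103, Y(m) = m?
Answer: 6174446/103 ≈ 59946.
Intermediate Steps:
T(a, n) = -80 + a²*n² (T(a, n) = ((a*n)*a)*n - 80 = (n*a²)*n - 80 = a²*n² - 80 = -80 + a²*n²)
W(q) = q/103 (W(q) = q*(1/103) = q/103)
W(111) + T(Y(7), 35) = (1/103)*111 + (-80 + 7²*35²) = 111/103 + (-80 + 49*1225) = 111/103 + (-80 + 60025) = 111/103 + 59945 = 6174446/103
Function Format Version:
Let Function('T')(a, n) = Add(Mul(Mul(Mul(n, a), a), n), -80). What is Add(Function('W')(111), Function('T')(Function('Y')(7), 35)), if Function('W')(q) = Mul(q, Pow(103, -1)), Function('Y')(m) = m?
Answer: Rational(6174446, 103) ≈ 59946.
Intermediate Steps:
Function('T')(a, n) = Add(-80, Mul(Pow(a, 2), Pow(n, 2))) (Function('T')(a, n) = Add(Mul(Mul(Mul(a, n), a), n), -80) = Add(Mul(Mul(n, Pow(a, 2)), n), -80) = Add(Mul(Pow(a, 2), Pow(n, 2)), -80) = Add(-80, Mul(Pow(a, 2), Pow(n, 2))))
Function('W')(q) = Mul(Rational(1, 103), q) (Function('W')(q) = Mul(q, Rational(1, 103)) = Mul(Rational(1, 103), q))
Add(Function('W')(111), Function('T')(Function('Y')(7), 35)) = Add(Mul(Rational(1, 103), 111), Add(-80, Mul(Pow(7, 2), Pow(35, 2)))) = Add(Rational(111, 103), Add(-80, Mul(49, 1225))) = Add(Rational(111, 103), Add(-80, 60025)) = Add(Rational(111, 103), 59945) = Rational(6174446, 103)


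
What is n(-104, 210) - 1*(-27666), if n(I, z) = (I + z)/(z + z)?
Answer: 5809913/210 ≈ 27666.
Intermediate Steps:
n(I, z) = (I + z)/(2*z) (n(I, z) = (I + z)/((2*z)) = (I + z)*(1/(2*z)) = (I + z)/(2*z))
n(-104, 210) - 1*(-27666) = (½)*(-104 + 210)/210 - 1*(-27666) = (½)*(1/210)*106 + 27666 = 53/210 + 27666 = 5809913/210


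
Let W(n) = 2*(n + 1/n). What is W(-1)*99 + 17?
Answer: -379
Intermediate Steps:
W(n) = 2*n + 2/n
W(-1)*99 + 17 = (2*(-1) + 2/(-1))*99 + 17 = (-2 + 2*(-1))*99 + 17 = (-2 - 2)*99 + 17 = -4*99 + 17 = -396 + 17 = -379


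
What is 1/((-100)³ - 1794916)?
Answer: -1/2794916 ≈ -3.5779e-7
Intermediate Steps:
1/((-100)³ - 1794916) = 1/(-1000000 - 1794916) = 1/(-2794916) = -1/2794916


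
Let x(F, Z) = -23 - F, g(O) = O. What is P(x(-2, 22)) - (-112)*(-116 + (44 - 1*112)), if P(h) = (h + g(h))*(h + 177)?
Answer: -27160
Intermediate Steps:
P(h) = 2*h*(177 + h) (P(h) = (h + h)*(h + 177) = (2*h)*(177 + h) = 2*h*(177 + h))
P(x(-2, 22)) - (-112)*(-116 + (44 - 1*112)) = 2*(-23 - 1*(-2))*(177 + (-23 - 1*(-2))) - (-112)*(-116 + (44 - 1*112)) = 2*(-23 + 2)*(177 + (-23 + 2)) - (-112)*(-116 + (44 - 112)) = 2*(-21)*(177 - 21) - (-112)*(-116 - 68) = 2*(-21)*156 - (-112)*(-184) = -6552 - 1*20608 = -6552 - 20608 = -27160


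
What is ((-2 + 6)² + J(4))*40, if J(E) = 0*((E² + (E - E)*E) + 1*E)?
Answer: 640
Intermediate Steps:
J(E) = 0 (J(E) = 0*((E² + 0*E) + E) = 0*((E² + 0) + E) = 0*(E² + E) = 0*(E + E²) = 0)
((-2 + 6)² + J(4))*40 = ((-2 + 6)² + 0)*40 = (4² + 0)*40 = (16 + 0)*40 = 16*40 = 640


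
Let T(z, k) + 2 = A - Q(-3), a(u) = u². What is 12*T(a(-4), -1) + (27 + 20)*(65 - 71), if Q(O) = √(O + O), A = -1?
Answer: -318 - 12*I*√6 ≈ -318.0 - 29.394*I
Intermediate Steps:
Q(O) = √2*√O (Q(O) = √(2*O) = √2*√O)
T(z, k) = -3 - I*√6 (T(z, k) = -2 + (-1 - √2*√(-3)) = -2 + (-1 - √2*I*√3) = -2 + (-1 - I*√6) = -3 - I*√6)
12*T(a(-4), -1) + (27 + 20)*(65 - 71) = 12*(-3 - I*√6) + (27 + 20)*(65 - 71) = (-36 - 12*I*√6) + 47*(-6) = (-36 - 12*I*√6) - 282 = -318 - 12*I*√6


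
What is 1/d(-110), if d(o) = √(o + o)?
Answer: -I*√55/110 ≈ -0.06742*I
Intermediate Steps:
d(o) = √2*√o (d(o) = √(2*o) = √2*√o)
1/d(-110) = 1/(√2*√(-110)) = 1/(√2*(I*√110)) = 1/(2*I*√55) = -I*√55/110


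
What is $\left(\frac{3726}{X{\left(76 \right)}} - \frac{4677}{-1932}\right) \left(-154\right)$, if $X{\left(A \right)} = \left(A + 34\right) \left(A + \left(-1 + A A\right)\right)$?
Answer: $- \frac{502893767}{1345730} \approx -373.7$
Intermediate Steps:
$X{\left(A \right)} = \left(34 + A\right) \left(-1 + A + A^{2}\right)$ ($X{\left(A \right)} = \left(34 + A\right) \left(A + \left(-1 + A^{2}\right)\right) = \left(34 + A\right) \left(-1 + A + A^{2}\right)$)
$\left(\frac{3726}{X{\left(76 \right)}} - \frac{4677}{-1932}\right) \left(-154\right) = \left(\frac{3726}{-34 + 76^{3} + 33 \cdot 76 + 35 \cdot 76^{2}} - \frac{4677}{-1932}\right) \left(-154\right) = \left(\frac{3726}{-34 + 438976 + 2508 + 35 \cdot 5776} - - \frac{1559}{644}\right) \left(-154\right) = \left(\frac{3726}{-34 + 438976 + 2508 + 202160} + \frac{1559}{644}\right) \left(-154\right) = \left(\frac{3726}{643610} + \frac{1559}{644}\right) \left(-154\right) = \left(3726 \cdot \frac{1}{643610} + \frac{1559}{644}\right) \left(-154\right) = \left(\frac{1863}{321805} + \frac{1559}{644}\right) \left(-154\right) = \frac{502893767}{207242420} \left(-154\right) = - \frac{502893767}{1345730}$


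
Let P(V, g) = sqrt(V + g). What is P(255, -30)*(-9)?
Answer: -135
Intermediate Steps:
P(255, -30)*(-9) = sqrt(255 - 30)*(-9) = sqrt(225)*(-9) = 15*(-9) = -135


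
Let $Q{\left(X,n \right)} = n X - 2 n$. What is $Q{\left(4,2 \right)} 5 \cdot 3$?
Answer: $60$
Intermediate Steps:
$Q{\left(X,n \right)} = - 2 n + X n$ ($Q{\left(X,n \right)} = X n - 2 n = - 2 n + X n$)
$Q{\left(4,2 \right)} 5 \cdot 3 = 2 \left(-2 + 4\right) 5 \cdot 3 = 2 \cdot 2 \cdot 5 \cdot 3 = 4 \cdot 5 \cdot 3 = 20 \cdot 3 = 60$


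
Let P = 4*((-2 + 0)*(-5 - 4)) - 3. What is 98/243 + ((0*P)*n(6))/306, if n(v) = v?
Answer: 98/243 ≈ 0.40329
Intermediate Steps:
P = 69 (P = 4*(-2*(-9)) - 3 = 4*18 - 3 = 72 - 3 = 69)
98/243 + ((0*P)*n(6))/306 = 98/243 + ((0*69)*6)/306 = 98*(1/243) + (0*6)*(1/306) = 98/243 + 0*(1/306) = 98/243 + 0 = 98/243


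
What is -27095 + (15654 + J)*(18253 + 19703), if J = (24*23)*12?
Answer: 845556673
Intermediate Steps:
J = 6624 (J = 552*12 = 6624)
-27095 + (15654 + J)*(18253 + 19703) = -27095 + (15654 + 6624)*(18253 + 19703) = -27095 + 22278*37956 = -27095 + 845583768 = 845556673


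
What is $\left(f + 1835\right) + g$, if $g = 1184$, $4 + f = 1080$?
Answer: $4095$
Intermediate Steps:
$f = 1076$ ($f = -4 + 1080 = 1076$)
$\left(f + 1835\right) + g = \left(1076 + 1835\right) + 1184 = 2911 + 1184 = 4095$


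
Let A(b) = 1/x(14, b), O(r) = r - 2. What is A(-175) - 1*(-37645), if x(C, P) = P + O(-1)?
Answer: 6700809/178 ≈ 37645.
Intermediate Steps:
O(r) = -2 + r
x(C, P) = -3 + P (x(C, P) = P + (-2 - 1) = P - 3 = -3 + P)
A(b) = 1/(-3 + b)
A(-175) - 1*(-37645) = 1/(-3 - 175) - 1*(-37645) = 1/(-178) + 37645 = -1/178 + 37645 = 6700809/178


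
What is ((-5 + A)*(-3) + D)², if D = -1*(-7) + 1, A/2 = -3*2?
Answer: 3481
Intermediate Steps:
A = -12 (A = 2*(-3*2) = 2*(-6) = -12)
D = 8 (D = 7 + 1 = 8)
((-5 + A)*(-3) + D)² = ((-5 - 12)*(-3) + 8)² = (-17*(-3) + 8)² = (51 + 8)² = 59² = 3481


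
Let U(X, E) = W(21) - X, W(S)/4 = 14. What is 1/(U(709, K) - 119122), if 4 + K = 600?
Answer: -1/119775 ≈ -8.3490e-6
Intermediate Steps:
K = 596 (K = -4 + 600 = 596)
W(S) = 56 (W(S) = 4*14 = 56)
U(X, E) = 56 - X
1/(U(709, K) - 119122) = 1/((56 - 1*709) - 119122) = 1/((56 - 709) - 119122) = 1/(-653 - 119122) = 1/(-119775) = -1/119775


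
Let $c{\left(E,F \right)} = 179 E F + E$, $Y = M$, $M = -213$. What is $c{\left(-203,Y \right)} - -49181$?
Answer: $7788759$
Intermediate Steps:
$Y = -213$
$c{\left(E,F \right)} = E + 179 E F$ ($c{\left(E,F \right)} = 179 E F + E = E + 179 E F$)
$c{\left(-203,Y \right)} - -49181 = - 203 \left(1 + 179 \left(-213\right)\right) - -49181 = - 203 \left(1 - 38127\right) + 49181 = \left(-203\right) \left(-38126\right) + 49181 = 7739578 + 49181 = 7788759$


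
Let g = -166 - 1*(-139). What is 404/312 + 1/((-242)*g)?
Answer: 55001/42471 ≈ 1.2950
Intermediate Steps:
g = -27 (g = -166 + 139 = -27)
404/312 + 1/((-242)*g) = 404/312 + 1/(-242*(-27)) = 404*(1/312) - 1/242*(-1/27) = 101/78 + 1/6534 = 55001/42471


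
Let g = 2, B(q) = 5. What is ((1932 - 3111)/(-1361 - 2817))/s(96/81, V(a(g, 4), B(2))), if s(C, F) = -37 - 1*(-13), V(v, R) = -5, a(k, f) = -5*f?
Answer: -393/33424 ≈ -0.011758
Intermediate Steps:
s(C, F) = -24 (s(C, F) = -37 + 13 = -24)
((1932 - 3111)/(-1361 - 2817))/s(96/81, V(a(g, 4), B(2))) = ((1932 - 3111)/(-1361 - 2817))/(-24) = -1179/(-4178)*(-1/24) = -1179*(-1/4178)*(-1/24) = (1179/4178)*(-1/24) = -393/33424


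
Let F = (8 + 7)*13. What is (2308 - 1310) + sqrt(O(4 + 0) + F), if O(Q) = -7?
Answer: 998 + 2*sqrt(47) ≈ 1011.7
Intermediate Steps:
F = 195 (F = 15*13 = 195)
(2308 - 1310) + sqrt(O(4 + 0) + F) = (2308 - 1310) + sqrt(-7 + 195) = 998 + sqrt(188) = 998 + 2*sqrt(47)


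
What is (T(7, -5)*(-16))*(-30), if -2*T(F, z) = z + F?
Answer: -480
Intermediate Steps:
T(F, z) = -F/2 - z/2 (T(F, z) = -(z + F)/2 = -(F + z)/2 = -F/2 - z/2)
(T(7, -5)*(-16))*(-30) = ((-½*7 - ½*(-5))*(-16))*(-30) = ((-7/2 + 5/2)*(-16))*(-30) = -1*(-16)*(-30) = 16*(-30) = -480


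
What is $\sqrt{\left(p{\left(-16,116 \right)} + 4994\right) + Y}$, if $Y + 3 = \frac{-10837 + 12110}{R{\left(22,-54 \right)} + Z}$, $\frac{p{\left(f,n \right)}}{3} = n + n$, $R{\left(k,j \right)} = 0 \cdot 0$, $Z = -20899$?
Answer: $\frac{2 \sqrt{620968538665}}{20899} \approx 75.412$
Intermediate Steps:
$R{\left(k,j \right)} = 0$
$p{\left(f,n \right)} = 6 n$ ($p{\left(f,n \right)} = 3 \left(n + n\right) = 3 \cdot 2 n = 6 n$)
$Y = - \frac{63970}{20899}$ ($Y = -3 + \frac{-10837 + 12110}{0 - 20899} = -3 + \frac{1273}{-20899} = -3 + 1273 \left(- \frac{1}{20899}\right) = -3 - \frac{1273}{20899} = - \frac{63970}{20899} \approx -3.0609$)
$\sqrt{\left(p{\left(-16,116 \right)} + 4994\right) + Y} = \sqrt{\left(6 \cdot 116 + 4994\right) - \frac{63970}{20899}} = \sqrt{\left(696 + 4994\right) - \frac{63970}{20899}} = \sqrt{5690 - \frac{63970}{20899}} = \sqrt{\frac{118851340}{20899}} = \frac{2 \sqrt{620968538665}}{20899}$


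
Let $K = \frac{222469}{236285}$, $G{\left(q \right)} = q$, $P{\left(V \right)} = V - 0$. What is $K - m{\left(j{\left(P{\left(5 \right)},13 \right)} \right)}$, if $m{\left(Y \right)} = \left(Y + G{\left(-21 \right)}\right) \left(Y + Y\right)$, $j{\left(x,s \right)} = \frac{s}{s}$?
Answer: $\frac{61617}{1505} \approx 40.942$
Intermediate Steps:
$P{\left(V \right)} = V$ ($P{\left(V \right)} = V + 0 = V$)
$j{\left(x,s \right)} = 1$
$m{\left(Y \right)} = 2 Y \left(-21 + Y\right)$ ($m{\left(Y \right)} = \left(Y - 21\right) \left(Y + Y\right) = \left(-21 + Y\right) 2 Y = 2 Y \left(-21 + Y\right)$)
$K = \frac{1417}{1505}$ ($K = 222469 \cdot \frac{1}{236285} = \frac{1417}{1505} \approx 0.94153$)
$K - m{\left(j{\left(P{\left(5 \right)},13 \right)} \right)} = \frac{1417}{1505} - 2 \cdot 1 \left(-21 + 1\right) = \frac{1417}{1505} - 2 \cdot 1 \left(-20\right) = \frac{1417}{1505} - -40 = \frac{1417}{1505} + 40 = \frac{61617}{1505}$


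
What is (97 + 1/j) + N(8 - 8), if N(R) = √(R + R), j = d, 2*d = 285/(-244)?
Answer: 27157/285 ≈ 95.288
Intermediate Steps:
d = -285/488 (d = (285/(-244))/2 = (285*(-1/244))/2 = (½)*(-285/244) = -285/488 ≈ -0.58402)
j = -285/488 ≈ -0.58402
N(R) = √2*√R (N(R) = √(2*R) = √2*√R)
(97 + 1/j) + N(8 - 8) = (97 + 1/(-285/488)) + √2*√(8 - 8) = (97 - 488/285) + √2*√0 = 27157/285 + √2*0 = 27157/285 + 0 = 27157/285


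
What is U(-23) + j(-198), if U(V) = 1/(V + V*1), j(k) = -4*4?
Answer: -737/46 ≈ -16.022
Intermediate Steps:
j(k) = -16
U(V) = 1/(2*V) (U(V) = 1/(V + V) = 1/(2*V))
U(-23) + j(-198) = (1/2)/(-23) - 16 = (1/2)*(-1/23) - 16 = -1/46 - 16 = -737/46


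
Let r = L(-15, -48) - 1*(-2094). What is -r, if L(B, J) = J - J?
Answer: -2094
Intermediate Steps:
L(B, J) = 0
r = 2094 (r = 0 - 1*(-2094) = 0 + 2094 = 2094)
-r = -1*2094 = -2094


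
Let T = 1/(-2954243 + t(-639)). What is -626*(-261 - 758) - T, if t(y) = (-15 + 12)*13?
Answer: 1884518762109/2954282 ≈ 6.3789e+5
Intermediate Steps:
t(y) = -39 (t(y) = -3*13 = -39)
T = -1/2954282 (T = 1/(-2954243 - 39) = 1/(-2954282) = -1/2954282 ≈ -3.3849e-7)
-626*(-261 - 758) - T = -626*(-261 - 758) - 1*(-1/2954282) = -626*(-1019) + 1/2954282 = 637894 + 1/2954282 = 1884518762109/2954282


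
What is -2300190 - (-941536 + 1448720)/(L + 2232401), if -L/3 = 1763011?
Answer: -878854231612/382079 ≈ -2.3002e+6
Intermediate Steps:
L = -5289033 (L = -3*1763011 = -5289033)
-2300190 - (-941536 + 1448720)/(L + 2232401) = -2300190 - (-941536 + 1448720)/(-5289033 + 2232401) = -2300190 - 507184/(-3056632) = -2300190 - 507184*(-1)/3056632 = -2300190 - 1*(-63398/382079) = -2300190 + 63398/382079 = -878854231612/382079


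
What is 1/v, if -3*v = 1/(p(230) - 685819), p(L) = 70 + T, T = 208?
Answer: 2056623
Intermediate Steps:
p(L) = 278 (p(L) = 70 + 208 = 278)
v = 1/2056623 (v = -1/(3*(278 - 685819)) = -1/3/(-685541) = -1/3*(-1/685541) = 1/2056623 ≈ 4.8623e-7)
1/v = 1/(1/2056623) = 2056623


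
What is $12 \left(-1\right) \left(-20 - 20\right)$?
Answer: $480$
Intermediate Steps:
$12 \left(-1\right) \left(-20 - 20\right) = \left(-12\right) \left(-40\right) = 480$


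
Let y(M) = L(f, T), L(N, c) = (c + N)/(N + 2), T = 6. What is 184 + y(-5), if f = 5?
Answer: 1299/7 ≈ 185.57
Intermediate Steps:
L(N, c) = (N + c)/(2 + N)
y(M) = 11/7 (y(M) = (5 + 6)/(2 + 5) = 11/7)
184 + y(-5) = 184 + 11/7 = 1299/7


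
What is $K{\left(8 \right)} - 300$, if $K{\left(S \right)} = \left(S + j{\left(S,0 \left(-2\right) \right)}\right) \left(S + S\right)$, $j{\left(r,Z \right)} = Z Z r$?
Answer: $-172$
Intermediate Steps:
$j{\left(r,Z \right)} = r Z^{2}$ ($j{\left(r,Z \right)} = Z^{2} r = r Z^{2}$)
$K{\left(S \right)} = 2 S^{2}$ ($K{\left(S \right)} = \left(S + S \left(0 \left(-2\right)\right)^{2}\right) \left(S + S\right) = \left(S + S 0^{2}\right) 2 S = \left(S + S 0\right) 2 S = \left(S + 0\right) 2 S = S 2 S = 2 S^{2}$)
$K{\left(8 \right)} - 300 = 2 \cdot 8^{2} - 300 = 2 \cdot 64 - 300 = 128 - 300 = -172$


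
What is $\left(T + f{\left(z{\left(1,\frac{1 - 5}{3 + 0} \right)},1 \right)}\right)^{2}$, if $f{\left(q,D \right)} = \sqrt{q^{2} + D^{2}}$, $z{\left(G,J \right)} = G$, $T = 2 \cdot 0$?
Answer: $2$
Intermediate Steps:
$T = 0$
$f{\left(q,D \right)} = \sqrt{D^{2} + q^{2}}$
$\left(T + f{\left(z{\left(1,\frac{1 - 5}{3 + 0} \right)},1 \right)}\right)^{2} = \left(0 + \sqrt{1^{2} + 1^{2}}\right)^{2} = \left(0 + \sqrt{1 + 1}\right)^{2} = \left(0 + \sqrt{2}\right)^{2} = \left(\sqrt{2}\right)^{2} = 2$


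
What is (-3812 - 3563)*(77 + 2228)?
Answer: -16999375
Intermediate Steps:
(-3812 - 3563)*(77 + 2228) = -7375*2305 = -16999375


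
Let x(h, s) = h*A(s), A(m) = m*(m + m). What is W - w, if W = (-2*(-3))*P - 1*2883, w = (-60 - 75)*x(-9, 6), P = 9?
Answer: -90309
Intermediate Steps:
A(m) = 2*m² (A(m) = m*(2*m) = 2*m²)
x(h, s) = 2*h*s² (x(h, s) = h*(2*s²) = 2*h*s²)
w = 87480 (w = (-60 - 75)*(2*(-9)*6²) = -270*(-9)*36 = -135*(-648) = 87480)
W = -2829 (W = -2*(-3)*9 - 1*2883 = 6*9 - 2883 = 54 - 2883 = -2829)
W - w = -2829 - 1*87480 = -2829 - 87480 = -90309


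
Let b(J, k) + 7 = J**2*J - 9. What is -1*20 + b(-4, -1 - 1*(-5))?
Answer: -100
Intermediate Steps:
b(J, k) = -16 + J**3 (b(J, k) = -7 + (J**2*J - 9) = -7 + (J**3 - 9) = -7 + (-9 + J**3) = -16 + J**3)
-1*20 + b(-4, -1 - 1*(-5)) = -1*20 + (-16 + (-4)**3) = -20 + (-16 - 64) = -20 - 80 = -100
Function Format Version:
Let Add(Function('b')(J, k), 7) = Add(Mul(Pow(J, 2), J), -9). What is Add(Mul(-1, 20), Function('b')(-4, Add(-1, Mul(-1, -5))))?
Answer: -100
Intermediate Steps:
Function('b')(J, k) = Add(-16, Pow(J, 3)) (Function('b')(J, k) = Add(-7, Add(Mul(Pow(J, 2), J), -9)) = Add(-7, Add(Pow(J, 3), -9)) = Add(-7, Add(-9, Pow(J, 3))) = Add(-16, Pow(J, 3)))
Add(Mul(-1, 20), Function('b')(-4, Add(-1, Mul(-1, -5)))) = Add(Mul(-1, 20), Add(-16, Pow(-4, 3))) = Add(-20, Add(-16, -64)) = Add(-20, -80) = -100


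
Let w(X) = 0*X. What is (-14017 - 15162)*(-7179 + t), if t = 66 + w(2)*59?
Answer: 207550227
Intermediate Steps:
w(X) = 0
t = 66 (t = 66 + 0*59 = 66 + 0 = 66)
(-14017 - 15162)*(-7179 + t) = (-14017 - 15162)*(-7179 + 66) = -29179*(-7113) = 207550227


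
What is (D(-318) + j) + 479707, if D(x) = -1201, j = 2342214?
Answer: 2820720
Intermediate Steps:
(D(-318) + j) + 479707 = (-1201 + 2342214) + 479707 = 2341013 + 479707 = 2820720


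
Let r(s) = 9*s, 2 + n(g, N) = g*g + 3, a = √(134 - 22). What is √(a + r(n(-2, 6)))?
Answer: √(45 + 4*√7) ≈ 7.4554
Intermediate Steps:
a = 4*√7 (a = √112 = 4*√7 ≈ 10.583)
n(g, N) = 1 + g² (n(g, N) = -2 + (g*g + 3) = -2 + (g² + 3) = -2 + (3 + g²) = 1 + g²)
√(a + r(n(-2, 6))) = √(4*√7 + 9*(1 + (-2)²)) = √(4*√7 + 9*(1 + 4)) = √(4*√7 + 9*5) = √(4*√7 + 45) = √(45 + 4*√7)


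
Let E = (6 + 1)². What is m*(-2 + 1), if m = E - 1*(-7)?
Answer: -56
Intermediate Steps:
E = 49 (E = 7² = 49)
m = 56 (m = 49 - 1*(-7) = 49 + 7 = 56)
m*(-2 + 1) = 56*(-2 + 1) = 56*(-1) = -56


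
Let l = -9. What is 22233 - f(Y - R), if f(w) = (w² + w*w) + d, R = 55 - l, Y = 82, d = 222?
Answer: 21363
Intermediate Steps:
R = 64 (R = 55 - 1*(-9) = 55 + 9 = 64)
f(w) = 222 + 2*w² (f(w) = (w² + w*w) + 222 = (w² + w²) + 222 = 2*w² + 222 = 222 + 2*w²)
22233 - f(Y - R) = 22233 - (222 + 2*(82 - 1*64)²) = 22233 - (222 + 2*(82 - 64)²) = 22233 - (222 + 2*18²) = 22233 - (222 + 2*324) = 22233 - (222 + 648) = 22233 - 1*870 = 22233 - 870 = 21363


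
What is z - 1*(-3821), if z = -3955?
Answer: -134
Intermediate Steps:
z - 1*(-3821) = -3955 - 1*(-3821) = -3955 + 3821 = -134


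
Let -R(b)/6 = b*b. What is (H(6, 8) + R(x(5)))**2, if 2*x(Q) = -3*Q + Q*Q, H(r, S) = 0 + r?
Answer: 20736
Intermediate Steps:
H(r, S) = r
x(Q) = Q**2/2 - 3*Q/2 (x(Q) = (-3*Q + Q*Q)/2 = (-3*Q + Q**2)/2 = (Q**2 - 3*Q)/2 = Q**2/2 - 3*Q/2)
R(b) = -6*b**2 (R(b) = -6*b*b = -6*b**2)
(H(6, 8) + R(x(5)))**2 = (6 - 6*25*(-3 + 5)**2/4)**2 = (6 - 6*((1/2)*5*2)**2)**2 = (6 - 6*5**2)**2 = (6 - 6*25)**2 = (6 - 150)**2 = (-144)**2 = 20736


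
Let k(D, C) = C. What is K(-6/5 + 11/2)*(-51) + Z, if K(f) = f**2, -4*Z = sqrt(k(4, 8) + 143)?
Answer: -94299/100 - sqrt(151)/4 ≈ -946.06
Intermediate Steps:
Z = -sqrt(151)/4 (Z = -sqrt(8 + 143)/4 = -sqrt(151)/4 ≈ -3.0721)
K(-6/5 + 11/2)*(-51) + Z = (-6/5 + 11/2)**2*(-51) - sqrt(151)/4 = (43/10)**2*(-51) - sqrt(151)/4 = (1849/100)*(-51) - sqrt(151)/4 = -94299/100 - sqrt(151)/4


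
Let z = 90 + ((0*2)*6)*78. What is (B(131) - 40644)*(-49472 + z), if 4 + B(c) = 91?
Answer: 2002785774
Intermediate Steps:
B(c) = 87 (B(c) = -4 + 91 = 87)
z = 90 (z = 90 + (0*6)*78 = 90 + 0*78 = 90 + 0 = 90)
(B(131) - 40644)*(-49472 + z) = (87 - 40644)*(-49472 + 90) = -40557*(-49382) = 2002785774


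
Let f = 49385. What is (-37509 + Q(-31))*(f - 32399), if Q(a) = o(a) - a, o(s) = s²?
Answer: -620277762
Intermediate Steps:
Q(a) = a² - a
(-37509 + Q(-31))*(f - 32399) = (-37509 - 31*(-1 - 31))*(49385 - 32399) = (-37509 - 31*(-32))*16986 = (-37509 + 992)*16986 = -36517*16986 = -620277762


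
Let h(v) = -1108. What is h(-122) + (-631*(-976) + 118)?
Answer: 614866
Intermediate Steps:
h(-122) + (-631*(-976) + 118) = -1108 + (-631*(-976) + 118) = -1108 + (615856 + 118) = -1108 + 615974 = 614866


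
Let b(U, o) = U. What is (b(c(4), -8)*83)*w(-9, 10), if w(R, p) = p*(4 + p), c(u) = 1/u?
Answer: 2905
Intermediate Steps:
c(u) = 1/u
(b(c(4), -8)*83)*w(-9, 10) = (83/4)*(10*(4 + 10)) = ((1/4)*83)*(10*14) = (83/4)*140 = 2905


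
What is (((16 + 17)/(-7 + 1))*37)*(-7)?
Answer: 2849/2 ≈ 1424.5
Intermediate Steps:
(((16 + 17)/(-7 + 1))*37)*(-7) = ((33/(-6))*37)*(-7) = ((33*(-⅙))*37)*(-7) = -11/2*37*(-7) = -407/2*(-7) = 2849/2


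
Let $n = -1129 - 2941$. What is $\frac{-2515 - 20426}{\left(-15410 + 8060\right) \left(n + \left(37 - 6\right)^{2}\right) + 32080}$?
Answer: $- \frac{22941}{22883230} \approx -0.0010025$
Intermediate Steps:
$n = -4070$
$\frac{-2515 - 20426}{\left(-15410 + 8060\right) \left(n + \left(37 - 6\right)^{2}\right) + 32080} = \frac{-2515 - 20426}{\left(-15410 + 8060\right) \left(-4070 + \left(37 - 6\right)^{2}\right) + 32080} = - \frac{22941}{- 7350 \left(-4070 + 31^{2}\right) + 32080} = - \frac{22941}{- 7350 \left(-4070 + 961\right) + 32080} = - \frac{22941}{\left(-7350\right) \left(-3109\right) + 32080} = - \frac{22941}{22851150 + 32080} = - \frac{22941}{22883230}$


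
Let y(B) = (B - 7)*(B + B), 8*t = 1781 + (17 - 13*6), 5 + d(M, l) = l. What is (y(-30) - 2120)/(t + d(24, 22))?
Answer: 25/58 ≈ 0.43103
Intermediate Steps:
d(M, l) = -5 + l
t = 215 (t = (1781 + (17 - 13*6))/8 = (1781 + (17 - 78))/8 = (1781 - 61)/8 = (1/8)*1720 = 215)
y(B) = 2*B*(-7 + B) (y(B) = (-7 + B)*(2*B) = 2*B*(-7 + B))
(y(-30) - 2120)/(t + d(24, 22)) = (2*(-30)*(-7 - 30) - 2120)/(215 + (-5 + 22)) = (2*(-30)*(-37) - 2120)/(215 + 17) = (2220 - 2120)/232 = 100*(1/232) = 25/58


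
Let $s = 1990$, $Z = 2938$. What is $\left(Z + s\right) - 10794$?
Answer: $-5866$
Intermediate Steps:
$\left(Z + s\right) - 10794 = \left(2938 + 1990\right) - 10794 = 4928 - 10794 = -5866$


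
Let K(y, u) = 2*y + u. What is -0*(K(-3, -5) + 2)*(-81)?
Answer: 0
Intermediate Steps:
K(y, u) = u + 2*y
-0*(K(-3, -5) + 2)*(-81) = -0*((-5 + 2*(-3)) + 2)*(-81) = -0*((-5 - 6) + 2)*(-81) = -0*(-11 + 2)*(-81) = -0*(-9)*(-81) = -84*0*(-81) = 0*(-81) = 0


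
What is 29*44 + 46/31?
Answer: 39602/31 ≈ 1277.5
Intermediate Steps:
29*44 + 46/31 = 1276 + 46*(1/31) = 1276 + 46/31 = 39602/31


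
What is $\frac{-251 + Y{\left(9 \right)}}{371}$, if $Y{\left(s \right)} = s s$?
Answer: $- \frac{170}{371} \approx -0.45822$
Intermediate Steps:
$Y{\left(s \right)} = s^{2}$
$\frac{-251 + Y{\left(9 \right)}}{371} = \frac{-251 + 9^{2}}{371} = \frac{-251 + 81}{371} = \frac{1}{371} \left(-170\right) = - \frac{170}{371}$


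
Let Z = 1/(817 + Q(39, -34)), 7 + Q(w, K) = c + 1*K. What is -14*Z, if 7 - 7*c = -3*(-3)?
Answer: -49/2715 ≈ -0.018048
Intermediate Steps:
c = -2/7 (c = 1 - (-3)*(-3)/7 = 1 - 1/7*9 = 1 - 9/7 = -2/7 ≈ -0.28571)
Q(w, K) = -51/7 + K (Q(w, K) = -7 + (-2/7 + 1*K) = -7 + (-2/7 + K) = -51/7 + K)
Z = 7/5430 (Z = 1/(817 + (-51/7 - 34)) = 1/(817 - 289/7) = 1/(5430/7) = 7/5430 ≈ 0.0012891)
-14*Z = -14*7/5430 = -49/2715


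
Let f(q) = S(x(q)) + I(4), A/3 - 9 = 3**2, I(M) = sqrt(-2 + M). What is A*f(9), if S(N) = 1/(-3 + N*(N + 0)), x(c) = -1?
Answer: -27 + 54*sqrt(2) ≈ 49.368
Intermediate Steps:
S(N) = 1/(-3 + N**2) (S(N) = 1/(-3 + N*N) = 1/(-3 + N**2))
A = 54 (A = 27 + 3*3**2 = 27 + 3*9 = 27 + 27 = 54)
f(q) = -1/2 + sqrt(2) (f(q) = 1/(-3 + (-1)**2) + sqrt(-2 + 4) = 1/(-3 + 1) + sqrt(2) = 1/(-2) + sqrt(2) = -1/2 + sqrt(2))
A*f(9) = 54*(-1/2 + sqrt(2)) = -27 + 54*sqrt(2)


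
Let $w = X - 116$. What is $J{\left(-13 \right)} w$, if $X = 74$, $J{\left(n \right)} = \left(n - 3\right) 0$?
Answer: $0$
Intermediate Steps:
$J{\left(n \right)} = 0$ ($J{\left(n \right)} = \left(-3 + n\right) 0 = 0$)
$w = -42$ ($w = 74 - 116 = -42$)
$J{\left(-13 \right)} w = 0 \left(-42\right) = 0$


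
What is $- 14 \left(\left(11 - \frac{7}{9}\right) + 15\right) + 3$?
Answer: $- \frac{3151}{9} \approx -350.11$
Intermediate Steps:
$- 14 \left(\left(11 - \frac{7}{9}\right) + 15\right) + 3 = - 14 \left(\frac{92}{9} + 15\right) + 3 = \left(-14\right) \frac{227}{9} + 3 = - \frac{3178}{9} + 3 = - \frac{3151}{9}$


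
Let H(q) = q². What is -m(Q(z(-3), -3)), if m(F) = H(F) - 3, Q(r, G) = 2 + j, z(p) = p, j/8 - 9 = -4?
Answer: -1761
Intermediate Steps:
j = 40 (j = 72 + 8*(-4) = 72 - 32 = 40)
Q(r, G) = 42 (Q(r, G) = 2 + 40 = 42)
m(F) = -3 + F² (m(F) = F² - 3 = -3 + F²)
-m(Q(z(-3), -3)) = -(-3 + 42²) = -(-3 + 1764) = -1*1761 = -1761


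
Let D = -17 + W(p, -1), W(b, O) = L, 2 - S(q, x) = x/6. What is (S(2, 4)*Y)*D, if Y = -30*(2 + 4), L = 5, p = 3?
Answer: 2880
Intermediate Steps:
S(q, x) = 2 - x/6
W(b, O) = 5
Y = -180 (Y = -30*6 = -5*36 = -180)
D = -12 (D = -17 + 5 = -12)
(S(2, 4)*Y)*D = ((2 - ⅙*4)*(-180))*(-12) = ((2 - ⅔)*(-180))*(-12) = ((4/3)*(-180))*(-12) = -240*(-12) = 2880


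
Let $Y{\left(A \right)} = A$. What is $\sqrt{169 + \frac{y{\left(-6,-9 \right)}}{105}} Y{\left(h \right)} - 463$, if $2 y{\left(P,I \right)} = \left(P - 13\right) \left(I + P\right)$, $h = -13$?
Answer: $-463 - \frac{39 \sqrt{3710}}{14} \approx -632.68$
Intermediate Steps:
$y{\left(P,I \right)} = \frac{\left(-13 + P\right) \left(I + P\right)}{2}$ ($y{\left(P,I \right)} = \frac{\left(P - 13\right) \left(I + P\right)}{2} = \frac{\left(-13 + P\right) \left(I + P\right)}{2}$)
$\sqrt{169 + \frac{y{\left(-6,-9 \right)}}{105}} Y{\left(h \right)} - 463 = \sqrt{169 + \frac{\frac{\left(-6\right)^{2}}{2} - - \frac{117}{2} - -39 + \frac{1}{2} \left(-9\right) \left(-6\right)}{105}} \left(-13\right) - 463 = \sqrt{169 + \left(\frac{1}{2} \cdot 36 + \frac{117}{2} + 39 + 27\right) \frac{1}{105}} \left(-13\right) - 463 = \sqrt{169 + \left(18 + \frac{117}{2} + 39 + 27\right) \frac{1}{105}} \left(-13\right) - 463 = \sqrt{169 + \frac{285}{2} \cdot \frac{1}{105}} \left(-13\right) - 463 = \sqrt{169 + \frac{19}{14}} \left(-13\right) - 463 = \sqrt{\frac{2385}{14}} \left(-13\right) - 463 = \frac{3 \sqrt{3710}}{14} \left(-13\right) - 463 = - \frac{39 \sqrt{3710}}{14} - 463 = -463 - \frac{39 \sqrt{3710}}{14}$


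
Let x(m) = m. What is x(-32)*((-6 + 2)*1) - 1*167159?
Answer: -167031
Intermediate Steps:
x(-32)*((-6 + 2)*1) - 1*167159 = -32*(-6 + 2) - 1*167159 = -(-128) - 167159 = -32*(-4) - 167159 = 128 - 167159 = -167031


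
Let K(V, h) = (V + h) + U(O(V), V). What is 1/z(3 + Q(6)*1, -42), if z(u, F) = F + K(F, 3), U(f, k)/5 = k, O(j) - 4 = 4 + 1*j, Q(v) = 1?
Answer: -1/291 ≈ -0.0034364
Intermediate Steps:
O(j) = 8 + j (O(j) = 4 + (4 + 1*j) = 4 + (4 + j) = 8 + j)
U(f, k) = 5*k
K(V, h) = h + 6*V (K(V, h) = (V + h) + 5*V = h + 6*V)
z(u, F) = 3 + 7*F (z(u, F) = F + (3 + 6*F) = 3 + 7*F)
1/z(3 + Q(6)*1, -42) = 1/(3 + 7*(-42)) = 1/(3 - 294) = 1/(-291) = -1/291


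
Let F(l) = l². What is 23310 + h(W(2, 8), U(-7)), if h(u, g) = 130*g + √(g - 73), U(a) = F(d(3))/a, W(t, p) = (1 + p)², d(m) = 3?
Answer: 162000/7 + 2*I*√910/7 ≈ 23143.0 + 8.6189*I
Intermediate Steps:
U(a) = 9/a (U(a) = 3²/a = 9/a)
h(u, g) = √(-73 + g) + 130*g (h(u, g) = 130*g + √(-73 + g) = √(-73 + g) + 130*g)
23310 + h(W(2, 8), U(-7)) = 23310 + (√(-73 + 9/(-7)) + 130*(9/(-7))) = 23310 + (√(-73 + 9*(-⅐)) + 130*(9*(-⅐))) = 23310 + (√(-73 - 9/7) + 130*(-9/7)) = 23310 + (√(-520/7) - 1170/7) = 23310 + (2*I*√910/7 - 1170/7) = 23310 + (-1170/7 + 2*I*√910/7) = 162000/7 + 2*I*√910/7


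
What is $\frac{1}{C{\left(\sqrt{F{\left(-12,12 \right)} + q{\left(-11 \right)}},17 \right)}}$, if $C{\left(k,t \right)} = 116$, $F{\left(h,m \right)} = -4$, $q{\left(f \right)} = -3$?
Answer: $\frac{1}{116} \approx 0.0086207$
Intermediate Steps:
$\frac{1}{C{\left(\sqrt{F{\left(-12,12 \right)} + q{\left(-11 \right)}},17 \right)}} = \frac{1}{116}$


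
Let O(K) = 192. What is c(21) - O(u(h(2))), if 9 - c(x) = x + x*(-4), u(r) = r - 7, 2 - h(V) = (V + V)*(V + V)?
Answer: -120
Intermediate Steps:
h(V) = 2 - 4*V² (h(V) = 2 - (V + V)*(V + V) = 2 - 2*V*2*V = 2 - 4*V²)
u(r) = -7 + r
c(x) = 9 + 3*x (c(x) = 9 - (x + x*(-4)) = 9 - (x - 4*x) = 9 - (-3)*x = 9 + 3*x)
c(21) - O(u(h(2))) = (9 + 3*21) - 1*192 = (9 + 63) - 192 = 72 - 192 = -120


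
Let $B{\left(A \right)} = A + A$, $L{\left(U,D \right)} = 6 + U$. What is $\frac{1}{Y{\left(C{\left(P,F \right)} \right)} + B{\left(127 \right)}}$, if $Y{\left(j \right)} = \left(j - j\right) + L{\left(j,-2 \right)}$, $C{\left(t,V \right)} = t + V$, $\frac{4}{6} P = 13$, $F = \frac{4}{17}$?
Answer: $\frac{34}{9511} \approx 0.0035748$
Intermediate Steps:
$F = \frac{4}{17}$ ($F = 4 \cdot \frac{1}{17} = \frac{4}{17} \approx 0.23529$)
$B{\left(A \right)} = 2 A$
$P = \frac{39}{2}$ ($P = \frac{3}{2} \cdot 13 = \frac{39}{2} \approx 19.5$)
$C{\left(t,V \right)} = V + t$
$Y{\left(j \right)} = 6 + j$ ($Y{\left(j \right)} = \left(j - j\right) + \left(6 + j\right) = 0 + \left(6 + j\right) = 6 + j$)
$\frac{1}{Y{\left(C{\left(P,F \right)} \right)} + B{\left(127 \right)}} = \frac{1}{\left(6 + \left(\frac{4}{17} + \frac{39}{2}\right)\right) + 2 \cdot 127} = \frac{1}{\left(6 + \frac{671}{34}\right) + 254} = \frac{1}{\frac{875}{34} + 254} = \frac{1}{\frac{9511}{34}} = \frac{34}{9511}$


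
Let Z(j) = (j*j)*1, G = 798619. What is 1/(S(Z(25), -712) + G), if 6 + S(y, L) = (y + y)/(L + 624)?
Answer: 44/35138347 ≈ 1.2522e-6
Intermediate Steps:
Z(j) = j**2 (Z(j) = j**2*1 = j**2)
S(y, L) = -6 + 2*y/(624 + L) (S(y, L) = -6 + (y + y)/(L + 624) = -6 + (2*y)/(624 + L) = -6 + 2*y/(624 + L))
1/(S(Z(25), -712) + G) = 1/(2*(-1872 + 25**2 - 3*(-712))/(624 - 712) + 798619) = 1/(2*(-1872 + 625 + 2136)/(-88) + 798619) = 1/(2*(-1/88)*889 + 798619) = 1/(-889/44 + 798619) = 1/(35138347/44) = 44/35138347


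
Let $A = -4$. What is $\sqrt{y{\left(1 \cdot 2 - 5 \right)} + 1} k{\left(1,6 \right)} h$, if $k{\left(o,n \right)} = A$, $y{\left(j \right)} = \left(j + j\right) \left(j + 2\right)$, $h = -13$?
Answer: $52 \sqrt{7} \approx 137.58$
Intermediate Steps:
$y{\left(j \right)} = 2 j \left(2 + j\right)$
$k{\left(o,n \right)} = -4$
$\sqrt{y{\left(1 \cdot 2 - 5 \right)} + 1} k{\left(1,6 \right)} h = \sqrt{2 \left(1 \cdot 2 - 5\right) \left(2 + \left(1 \cdot 2 - 5\right)\right) + 1} \left(-4\right) \left(-13\right) = \sqrt{2 \left(2 - 5\right) \left(2 + \left(2 - 5\right)\right) + 1} \left(-4\right) \left(-13\right) = \sqrt{2 \left(-3\right) \left(2 - 3\right) + 1} \left(-4\right) \left(-13\right) = \sqrt{2 \left(-3\right) \left(-1\right) + 1} \left(-4\right) \left(-13\right) = \sqrt{6 + 1} \left(-4\right) \left(-13\right) = \sqrt{7} \left(-4\right) \left(-13\right) = - 4 \sqrt{7} \left(-13\right) = 52 \sqrt{7}$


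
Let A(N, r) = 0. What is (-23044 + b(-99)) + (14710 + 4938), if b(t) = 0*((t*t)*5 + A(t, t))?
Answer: -3396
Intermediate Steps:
b(t) = 0 (b(t) = 0*((t*t)*5 + 0) = 0*(t²*5 + 0) = 0*(5*t² + 0) = 0*(5*t²) = 0)
(-23044 + b(-99)) + (14710 + 4938) = (-23044 + 0) + (14710 + 4938) = -23044 + 19648 = -3396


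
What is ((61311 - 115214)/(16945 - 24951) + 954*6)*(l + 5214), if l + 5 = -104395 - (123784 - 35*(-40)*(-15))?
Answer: -4633216743295/4003 ≈ -1.1574e+9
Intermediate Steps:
l = -207184 (l = -5 + (-104395 - (123784 - 35*(-40)*(-15))) = -5 + (-104395 - (123784 + 1400*(-15))) = -5 + (-104395 - (123784 - 21000)) = -5 + (-104395 - 1*102784) = -5 + (-104395 - 102784) = -5 - 207179 = -207184)
((61311 - 115214)/(16945 - 24951) + 954*6)*(l + 5214) = ((61311 - 115214)/(16945 - 24951) + 954*6)*(-207184 + 5214) = (-53903/(-8006) + 5724)*(-201970) = (-53903*(-1/8006) + 5724)*(-201970) = (53903/8006 + 5724)*(-201970) = (45880247/8006)*(-201970) = -4633216743295/4003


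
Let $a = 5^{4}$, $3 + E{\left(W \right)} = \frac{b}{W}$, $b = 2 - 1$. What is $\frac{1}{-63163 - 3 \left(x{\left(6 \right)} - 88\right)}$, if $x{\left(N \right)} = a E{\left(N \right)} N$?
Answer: $- \frac{1}{31024} \approx -3.2233 \cdot 10^{-5}$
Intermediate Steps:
$b = 1$ ($b = 2 - 1 = 1$)
$E{\left(W \right)} = -3 + \frac{1}{W}$ ($E{\left(W \right)} = -3 + 1 \frac{1}{W} = -3 + \frac{1}{W}$)
$a = 625$
$x{\left(N \right)} = N \left(-1875 + \frac{625}{N}\right)$ ($x{\left(N \right)} = 625 \left(-3 + \frac{1}{N}\right) N = \left(-1875 + \frac{625}{N}\right) N = N \left(-1875 + \frac{625}{N}\right)$)
$\frac{1}{-63163 - 3 \left(x{\left(6 \right)} - 88\right)} = \frac{1}{-63163 - 3 \left(\left(625 - 11250\right) - 88\right)} = \frac{1}{-63163 - 3 \left(-10625 - 88\right)} = \frac{1}{-63163 - -32139} = \frac{1}{-63163 + 32139} = \frac{1}{-31024} = - \frac{1}{31024}$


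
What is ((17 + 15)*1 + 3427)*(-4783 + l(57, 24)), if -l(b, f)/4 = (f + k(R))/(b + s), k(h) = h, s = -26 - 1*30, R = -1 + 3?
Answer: -16904133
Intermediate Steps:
R = 2
s = -56 (s = -26 - 30 = -56)
l(b, f) = -4*(2 + f)/(-56 + b) (l(b, f) = -4*(f + 2)/(b - 56) = -4*(2 + f)/(-56 + b))
((17 + 15)*1 + 3427)*(-4783 + l(57, 24)) = ((17 + 15)*1 + 3427)*(-4783 + 4*(-2 - 1*24)/(-56 + 57)) = (32*1 + 3427)*(-4783 + 4*(-2 - 24)/1) = (32 + 3427)*(-4783 + 4*1*(-26)) = 3459*(-4783 - 104) = 3459*(-4887) = -16904133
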